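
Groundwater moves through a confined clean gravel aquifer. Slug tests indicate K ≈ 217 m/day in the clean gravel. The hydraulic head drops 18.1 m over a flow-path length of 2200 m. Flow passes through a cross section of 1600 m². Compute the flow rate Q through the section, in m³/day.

2860

Hydraulic gradient i = Δh / L = 18.1 / 2200 = 0.008227.
Darcy's law: Q = K · A · i = 217.0 × 1600 × 0.008227 = 2857 m³/day.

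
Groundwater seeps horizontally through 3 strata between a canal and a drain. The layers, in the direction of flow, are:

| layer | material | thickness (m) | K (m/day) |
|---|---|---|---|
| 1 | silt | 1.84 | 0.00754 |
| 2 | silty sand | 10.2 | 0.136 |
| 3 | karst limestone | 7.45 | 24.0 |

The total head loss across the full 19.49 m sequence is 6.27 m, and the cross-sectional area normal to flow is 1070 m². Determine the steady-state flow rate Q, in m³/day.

21.0

Flow is perpendicular to layering, so the layers act in series and the equivalent K is the thickness-weighted harmonic mean.
Total thickness L = 1.84 + 10.2 + 7.45 = 19.49 m.
Σ(b_i/K_i) = 1.84/0.00754 + 10.2/0.136 + 7.45/24.0 = 319.3 d.
K_eq = L / Σ(b_i/K_i) = 19.49 / 319.3 = 0.06103 m/day.
Q = K_eq · A · (Δh/L) = 0.06103 × 1070 × (6.27/19.49) = 21.01 m³/day.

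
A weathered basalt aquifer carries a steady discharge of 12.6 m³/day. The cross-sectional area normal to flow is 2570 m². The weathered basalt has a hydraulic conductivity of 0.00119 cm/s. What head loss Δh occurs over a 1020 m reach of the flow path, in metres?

Convert K: 0.00119 cm/s × 864 = 1.028 m/day.
From Q = K·A·i, i = Q / (K·A) = 12.6 / (1.028 × 2570) = 0.004768.
Head loss Δh = i · L = 0.004768 × 1020 = 4.864 m.

4.86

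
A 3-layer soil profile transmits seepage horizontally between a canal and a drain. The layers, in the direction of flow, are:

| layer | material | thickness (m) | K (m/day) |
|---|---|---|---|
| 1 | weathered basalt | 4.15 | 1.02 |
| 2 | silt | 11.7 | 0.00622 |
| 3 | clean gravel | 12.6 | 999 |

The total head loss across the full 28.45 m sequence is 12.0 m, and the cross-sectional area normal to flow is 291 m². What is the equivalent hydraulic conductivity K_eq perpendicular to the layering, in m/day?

0.0151

Flow is perpendicular to layering, so the layers act in series and the equivalent K is the thickness-weighted harmonic mean.
Total thickness L = 4.15 + 11.7 + 12.6 = 28.45 m.
Σ(b_i/K_i) = 4.15/1.02 + 11.7/0.00622 + 12.6/999 = 1885 d.
K_eq = L / Σ(b_i/K_i) = 28.45 / 1885 = 0.01509 m/day.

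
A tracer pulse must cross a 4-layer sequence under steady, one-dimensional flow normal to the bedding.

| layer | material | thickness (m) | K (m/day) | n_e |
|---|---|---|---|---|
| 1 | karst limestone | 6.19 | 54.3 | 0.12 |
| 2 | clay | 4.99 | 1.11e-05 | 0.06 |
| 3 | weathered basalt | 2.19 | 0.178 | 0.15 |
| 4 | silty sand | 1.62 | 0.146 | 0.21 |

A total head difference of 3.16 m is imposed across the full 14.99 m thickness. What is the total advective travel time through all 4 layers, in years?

With flow normal to the layers, continuity requires the same specific discharge q through every layer.
Σ(b_i/K_i) = 6.19/54.3 + 4.99/1.11e-05 + 2.19/0.178 + 1.62/0.146 = 4.496e+05 d.
q = Δh / Σ(b_i/K_i) = 3.16 / 4.496e+05 = 7.029e-06 m/day.
In each layer the seepage velocity is v_i = q/n_i, so the layer transit time is t_i = b_i·n_i / q:
  layer 1 (karst limestone): t_1 = 6.19 × 0.12 / 7.029e-06 = 1.057e+05 d
  layer 2 (clay): t_2 = 4.99 × 0.06 / 7.029e-06 = 42596 d
  layer 3 (weathered basalt): t_3 = 2.19 × 0.15 / 7.029e-06 = 46736 d
  layer 4 (silty sand): t_4 = 1.62 × 0.21 / 7.029e-06 = 48400 d
Total t = Σ t_i = 2.434e+05 days = 666.4 years.

666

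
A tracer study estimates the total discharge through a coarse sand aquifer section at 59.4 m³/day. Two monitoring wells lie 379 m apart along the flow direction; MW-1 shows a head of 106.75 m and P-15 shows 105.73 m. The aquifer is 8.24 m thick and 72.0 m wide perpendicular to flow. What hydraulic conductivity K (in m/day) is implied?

37.2

Cross-sectional area A = 72.0 × 8.24 = 593.3 m².
Hydraulic gradient i = (106.75 − 105.73) / 379 = 1.02 / 379 = 0.002691.
From Q = K·A·i, K = Q / (A·i) = 59.4 / (593.3 × 0.002691) = 37.20 m/day.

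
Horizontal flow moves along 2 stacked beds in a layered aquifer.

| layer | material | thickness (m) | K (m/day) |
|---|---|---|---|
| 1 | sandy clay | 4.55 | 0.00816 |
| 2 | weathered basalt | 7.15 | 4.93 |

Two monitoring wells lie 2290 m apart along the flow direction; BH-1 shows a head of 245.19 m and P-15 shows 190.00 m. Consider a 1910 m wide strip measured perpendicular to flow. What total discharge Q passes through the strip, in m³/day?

1620

Flow is parallel to layering, so each bed carries its own Darcy discharge and the transmissivities add.
Σ(K_i·b_i) = 0.00816×4.55 + 4.93×7.15 = 35.29 m²/day.
Hydraulic gradient i = (245.19 − 190.00) / 2290 = 55.19 / 2290 = 0.02410.
Q = Σ(K_i·b_i) · W · i = 35.29 × 1910 × 0.02410 = 1624 m³/day.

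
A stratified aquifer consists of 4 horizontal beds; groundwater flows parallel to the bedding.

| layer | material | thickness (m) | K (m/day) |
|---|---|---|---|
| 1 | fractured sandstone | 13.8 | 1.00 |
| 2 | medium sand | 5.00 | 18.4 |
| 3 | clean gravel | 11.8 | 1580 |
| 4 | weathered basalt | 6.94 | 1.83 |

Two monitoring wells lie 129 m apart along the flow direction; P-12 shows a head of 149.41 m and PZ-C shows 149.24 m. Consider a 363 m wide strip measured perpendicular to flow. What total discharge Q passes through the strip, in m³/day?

Flow is parallel to layering, so each bed carries its own Darcy discharge and the transmissivities add.
Σ(K_i·b_i) = 1.00×13.8 + 18.4×5.00 + 1580×11.8 + 1.83×6.94 = 18763 m²/day.
Hydraulic gradient i = (149.41 − 149.24) / 129 = 0.17 / 129 = 0.001318.
Q = Σ(K_i·b_i) · W · i = 18763 × 363 × 0.001318 = 8975 m³/day.

8980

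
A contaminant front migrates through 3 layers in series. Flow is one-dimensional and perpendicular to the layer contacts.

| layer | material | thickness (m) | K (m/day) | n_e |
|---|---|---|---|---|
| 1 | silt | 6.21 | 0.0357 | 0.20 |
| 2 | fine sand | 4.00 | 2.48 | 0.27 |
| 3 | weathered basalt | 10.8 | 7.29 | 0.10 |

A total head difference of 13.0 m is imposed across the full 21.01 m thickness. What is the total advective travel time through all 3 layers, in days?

With flow normal to the layers, continuity requires the same specific discharge q through every layer.
Σ(b_i/K_i) = 6.21/0.0357 + 4.00/2.48 + 10.8/7.29 = 177.0 d.
q = Δh / Σ(b_i/K_i) = 13.0 / 177.0 = 0.07343 m/day.
In each layer the seepage velocity is v_i = q/n_i, so the layer transit time is t_i = b_i·n_i / q:
  layer 1 (silt): t_1 = 6.21 × 0.20 / 0.07343 = 16.91 d
  layer 2 (fine sand): t_2 = 4.00 × 0.27 / 0.07343 = 14.71 d
  layer 3 (weathered basalt): t_3 = 10.8 × 0.10 / 0.07343 = 14.71 d
Total t = Σ t_i = 46.33 days.

46.3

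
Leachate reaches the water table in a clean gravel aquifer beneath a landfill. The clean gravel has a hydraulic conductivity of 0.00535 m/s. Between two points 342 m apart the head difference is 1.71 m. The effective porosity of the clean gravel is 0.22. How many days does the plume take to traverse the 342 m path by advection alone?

32.6

Convert K: 0.00535 m/s × 86400 = 462.2 m/day.
Hydraulic gradient i = Δh / L = 1.71 / 342 = 0.005000.
Darcy flux q = K · i = 462.2 × 0.005000 = 2.311 m/day.
Seepage velocity v = q / n_e = 2.311 / 0.22 = 10.51 m/day.
Travel time t = L / v = 342 / 10.51 = 32.55 days.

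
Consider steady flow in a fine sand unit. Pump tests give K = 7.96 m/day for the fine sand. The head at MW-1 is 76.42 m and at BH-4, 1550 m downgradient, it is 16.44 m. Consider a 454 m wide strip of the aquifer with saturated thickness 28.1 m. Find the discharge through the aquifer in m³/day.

3930

Cross-sectional area A = 454 × 28.1 = 12757 m².
Hydraulic gradient i = (76.42 − 16.44) / 1550 = 59.98 / 1550 = 0.03870.
Darcy's law: Q = K · A · i = 7.960 × 12757 × 0.03870 = 3930 m³/day.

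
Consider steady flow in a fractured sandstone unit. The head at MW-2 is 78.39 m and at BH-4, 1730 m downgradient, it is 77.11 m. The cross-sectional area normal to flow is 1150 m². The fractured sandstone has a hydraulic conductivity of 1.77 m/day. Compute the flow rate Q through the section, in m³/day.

1.51

Hydraulic gradient i = (78.39 − 77.11) / 1730 = 1.28 / 1730 = 0.0007399.
Darcy's law: Q = K · A · i = 1.770 × 1150 × 0.0007399 = 1.506 m³/day.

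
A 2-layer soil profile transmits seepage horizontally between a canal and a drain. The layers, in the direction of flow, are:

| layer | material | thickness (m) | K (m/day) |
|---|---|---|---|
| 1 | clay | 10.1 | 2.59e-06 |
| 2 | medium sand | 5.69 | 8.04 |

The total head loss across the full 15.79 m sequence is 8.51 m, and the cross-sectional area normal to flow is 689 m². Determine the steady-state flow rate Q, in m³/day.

Flow is perpendicular to layering, so the layers act in series and the equivalent K is the thickness-weighted harmonic mean.
Total thickness L = 10.1 + 5.69 = 15.79 m.
Σ(b_i/K_i) = 10.1/2.59e-06 + 5.69/8.04 = 3.900e+06 d.
K_eq = L / Σ(b_i/K_i) = 15.79 / 3.900e+06 = 4.049e-06 m/day.
Q = K_eq · A · (Δh/L) = 4.049e-06 × 689 × (8.51/15.79) = 0.001504 m³/day.

0.00150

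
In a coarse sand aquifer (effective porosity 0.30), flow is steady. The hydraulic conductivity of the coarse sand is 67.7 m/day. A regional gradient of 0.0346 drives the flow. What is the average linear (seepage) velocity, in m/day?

Hydraulic gradient i = 0.0346.
Darcy flux q = K · i = 67.70 × 0.03460 = 2.342 m/day.
Seepage velocity v = q / n_e = 2.342 / 0.30 = 7.808 m/day.

7.81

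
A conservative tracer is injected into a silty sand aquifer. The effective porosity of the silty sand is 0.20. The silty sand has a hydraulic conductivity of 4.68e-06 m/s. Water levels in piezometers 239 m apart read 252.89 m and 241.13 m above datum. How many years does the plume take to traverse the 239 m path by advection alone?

6.58

Convert K: 4.68e-06 m/s × 86400 = 0.4044 m/day.
Hydraulic gradient i = (252.89 − 241.13) / 239 = 11.76 / 239 = 0.04921.
Darcy flux q = K · i = 0.4044 × 0.04921 = 0.01990 m/day.
Seepage velocity v = q / n_e = 0.01990 / 0.20 = 0.09948 m/day.
Travel time t = L / v = 239 / 0.09948 = 2402 days = 6.578 years.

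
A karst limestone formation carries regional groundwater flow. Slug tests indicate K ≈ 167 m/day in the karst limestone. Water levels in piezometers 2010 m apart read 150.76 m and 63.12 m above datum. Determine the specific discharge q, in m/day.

Hydraulic gradient i = (150.76 − 63.12) / 2010 = 87.64 / 2010 = 0.04360.
Specific discharge q = K · i = 167.0 × 0.04360 = 7.282 m/day.

7.28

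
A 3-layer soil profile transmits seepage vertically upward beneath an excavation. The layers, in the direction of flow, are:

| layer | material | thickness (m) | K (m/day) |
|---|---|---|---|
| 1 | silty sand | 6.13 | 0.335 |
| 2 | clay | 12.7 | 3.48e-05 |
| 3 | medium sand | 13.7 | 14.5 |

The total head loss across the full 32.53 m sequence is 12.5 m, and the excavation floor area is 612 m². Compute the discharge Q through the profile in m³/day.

0.0210

Flow is perpendicular to layering, so the layers act in series and the equivalent K is the thickness-weighted harmonic mean.
Total thickness L = 6.13 + 12.7 + 13.7 = 32.53 m.
Σ(b_i/K_i) = 6.13/0.335 + 12.7/3.48e-05 + 13.7/14.5 = 3.650e+05 d.
K_eq = L / Σ(b_i/K_i) = 32.53 / 3.650e+05 = 8.913e-05 m/day.
Q = K_eq · A · (Δh/L) = 8.913e-05 × 612 × (12.5/32.53) = 0.02096 m³/day.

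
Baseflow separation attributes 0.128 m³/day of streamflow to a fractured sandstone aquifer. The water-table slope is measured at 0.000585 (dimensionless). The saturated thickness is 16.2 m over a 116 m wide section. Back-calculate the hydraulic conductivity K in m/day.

Cross-sectional area A = 116 × 16.2 = 1879 m².
Hydraulic gradient i = 0.000585.
From Q = K·A·i, K = Q / (A·i) = 0.128 / (1879 × 0.0005850) = 0.1164 m/day.

0.116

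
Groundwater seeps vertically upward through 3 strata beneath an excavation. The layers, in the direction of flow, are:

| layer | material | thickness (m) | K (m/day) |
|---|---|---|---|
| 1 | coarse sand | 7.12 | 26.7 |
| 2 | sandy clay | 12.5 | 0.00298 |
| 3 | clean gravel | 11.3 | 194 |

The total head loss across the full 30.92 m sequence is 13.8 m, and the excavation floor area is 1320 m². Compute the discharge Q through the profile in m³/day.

Flow is perpendicular to layering, so the layers act in series and the equivalent K is the thickness-weighted harmonic mean.
Total thickness L = 7.12 + 12.5 + 11.3 = 30.92 m.
Σ(b_i/K_i) = 7.12/26.7 + 12.5/0.00298 + 11.3/194 = 4195 d.
K_eq = L / Σ(b_i/K_i) = 30.92 / 4195 = 0.007371 m/day.
Q = K_eq · A · (Δh/L) = 0.007371 × 1320 × (13.8/30.92) = 4.342 m³/day.

4.34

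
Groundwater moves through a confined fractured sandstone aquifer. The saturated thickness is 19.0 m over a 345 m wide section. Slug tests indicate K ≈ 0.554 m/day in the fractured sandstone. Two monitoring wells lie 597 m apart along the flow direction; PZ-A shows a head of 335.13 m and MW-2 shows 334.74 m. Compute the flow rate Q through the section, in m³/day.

2.37

Cross-sectional area A = 345 × 19.0 = 6555 m².
Hydraulic gradient i = (335.13 − 334.74) / 597 = 0.39 / 597 = 0.0006533.
Darcy's law: Q = K · A · i = 0.5540 × 6555 × 0.0006533 = 2.372 m³/day.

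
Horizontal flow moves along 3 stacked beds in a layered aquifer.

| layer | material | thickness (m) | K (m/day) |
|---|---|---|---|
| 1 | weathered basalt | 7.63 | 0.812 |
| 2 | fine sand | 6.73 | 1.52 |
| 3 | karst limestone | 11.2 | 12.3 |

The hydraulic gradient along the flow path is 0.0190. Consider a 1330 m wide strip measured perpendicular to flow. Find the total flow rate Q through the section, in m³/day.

Flow is parallel to layering, so each bed carries its own Darcy discharge and the transmissivities add.
Σ(K_i·b_i) = 0.812×7.63 + 1.52×6.73 + 12.3×11.2 = 154.2 m²/day.
Hydraulic gradient i = 0.0190.
Q = Σ(K_i·b_i) · W · i = 154.2 × 1330 × 0.01900 = 3896 m³/day.

3900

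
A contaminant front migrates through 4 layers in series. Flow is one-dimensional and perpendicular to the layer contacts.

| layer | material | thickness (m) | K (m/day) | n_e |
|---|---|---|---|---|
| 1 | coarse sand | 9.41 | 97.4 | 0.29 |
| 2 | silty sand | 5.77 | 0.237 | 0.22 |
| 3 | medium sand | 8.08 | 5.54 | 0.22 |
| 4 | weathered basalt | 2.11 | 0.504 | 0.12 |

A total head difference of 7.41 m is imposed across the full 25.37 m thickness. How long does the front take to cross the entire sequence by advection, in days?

24.5

With flow normal to the layers, continuity requires the same specific discharge q through every layer.
Σ(b_i/K_i) = 9.41/97.4 + 5.77/0.237 + 8.08/5.54 + 2.11/0.504 = 30.09 d.
q = Δh / Σ(b_i/K_i) = 7.41 / 30.09 = 0.2463 m/day.
In each layer the seepage velocity is v_i = q/n_i, so the layer transit time is t_i = b_i·n_i / q:
  layer 1 (coarse sand): t_1 = 9.41 × 0.29 / 0.2463 = 11.08 d
  layer 2 (silty sand): t_2 = 5.77 × 0.22 / 0.2463 = 5.154 d
  layer 3 (medium sand): t_3 = 8.08 × 0.22 / 0.2463 = 7.218 d
  layer 4 (weathered basalt): t_4 = 2.11 × 0.12 / 0.2463 = 1.028 d
Total t = Σ t_i = 24.48 days.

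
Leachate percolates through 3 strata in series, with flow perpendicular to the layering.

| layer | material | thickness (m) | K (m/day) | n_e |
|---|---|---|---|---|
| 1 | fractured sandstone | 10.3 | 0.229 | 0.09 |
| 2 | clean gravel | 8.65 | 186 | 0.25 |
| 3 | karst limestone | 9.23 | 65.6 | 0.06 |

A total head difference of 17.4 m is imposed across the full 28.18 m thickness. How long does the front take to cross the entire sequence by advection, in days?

With flow normal to the layers, continuity requires the same specific discharge q through every layer.
Σ(b_i/K_i) = 10.3/0.229 + 8.65/186 + 9.23/65.6 = 45.17 d.
q = Δh / Σ(b_i/K_i) = 17.4 / 45.17 = 0.3853 m/day.
In each layer the seepage velocity is v_i = q/n_i, so the layer transit time is t_i = b_i·n_i / q:
  layer 1 (fractured sandstone): t_1 = 10.3 × 0.09 / 0.3853 = 2.406 d
  layer 2 (clean gravel): t_2 = 8.65 × 0.25 / 0.3853 = 5.613 d
  layer 3 (karst limestone): t_3 = 9.23 × 0.06 / 0.3853 = 1.438 d
Total t = Σ t_i = 9.457 days.

9.46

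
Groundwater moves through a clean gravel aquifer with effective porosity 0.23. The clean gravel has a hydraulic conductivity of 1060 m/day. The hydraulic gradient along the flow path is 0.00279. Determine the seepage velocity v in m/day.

Hydraulic gradient i = 0.00279.
Darcy flux q = K · i = 1060 × 0.002790 = 2.957 m/day.
Seepage velocity v = q / n_e = 2.957 / 0.23 = 12.86 m/day.

12.9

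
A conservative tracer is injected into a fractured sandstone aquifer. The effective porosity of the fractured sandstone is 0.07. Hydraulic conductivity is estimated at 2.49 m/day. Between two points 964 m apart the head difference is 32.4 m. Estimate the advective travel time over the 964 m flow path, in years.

Hydraulic gradient i = Δh / L = 32.4 / 964 = 0.03361.
Darcy flux q = K · i = 2.490 × 0.03361 = 0.08369 m/day.
Seepage velocity v = q / n_e = 0.08369 / 0.07 = 1.196 m/day.
Travel time t = L / v = 964 / 1.196 = 806.3 days = 2.208 years.

2.21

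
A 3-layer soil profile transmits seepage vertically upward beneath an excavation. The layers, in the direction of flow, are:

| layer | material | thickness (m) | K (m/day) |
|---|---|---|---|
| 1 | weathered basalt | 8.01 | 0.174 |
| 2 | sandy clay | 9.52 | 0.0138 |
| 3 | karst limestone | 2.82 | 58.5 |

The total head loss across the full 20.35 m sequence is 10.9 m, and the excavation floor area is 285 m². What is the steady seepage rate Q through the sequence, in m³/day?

4.22

Flow is perpendicular to layering, so the layers act in series and the equivalent K is the thickness-weighted harmonic mean.
Total thickness L = 8.01 + 9.52 + 2.82 = 20.35 m.
Σ(b_i/K_i) = 8.01/0.174 + 9.52/0.0138 + 2.82/58.5 = 735.9 d.
K_eq = L / Σ(b_i/K_i) = 20.35 / 735.9 = 0.02765 m/day.
Q = K_eq · A · (Δh/L) = 0.02765 × 285 × (10.9/20.35) = 4.221 m³/day.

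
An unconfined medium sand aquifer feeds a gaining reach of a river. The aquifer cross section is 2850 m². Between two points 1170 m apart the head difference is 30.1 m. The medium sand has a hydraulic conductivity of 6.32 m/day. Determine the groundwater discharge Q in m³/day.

463

Hydraulic gradient i = Δh / L = 30.1 / 1170 = 0.02573.
Darcy's law: Q = K · A · i = 6.320 × 2850 × 0.02573 = 463.4 m³/day.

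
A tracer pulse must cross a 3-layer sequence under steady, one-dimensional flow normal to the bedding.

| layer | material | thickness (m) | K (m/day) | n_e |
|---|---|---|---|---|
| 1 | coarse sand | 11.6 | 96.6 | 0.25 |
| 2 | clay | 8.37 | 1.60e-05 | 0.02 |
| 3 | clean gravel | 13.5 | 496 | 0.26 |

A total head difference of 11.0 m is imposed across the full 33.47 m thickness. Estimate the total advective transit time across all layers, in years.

856

With flow normal to the layers, continuity requires the same specific discharge q through every layer.
Σ(b_i/K_i) = 11.6/96.6 + 8.37/1.60e-05 + 13.5/496 = 5.231e+05 d.
q = Δh / Σ(b_i/K_i) = 11.0 / 5.231e+05 = 2.103e-05 m/day.
In each layer the seepage velocity is v_i = q/n_i, so the layer transit time is t_i = b_i·n_i / q:
  layer 1 (coarse sand): t_1 = 11.6 × 0.25 / 2.103e-05 = 1.379e+05 d
  layer 2 (clay): t_2 = 8.37 × 0.02 / 2.103e-05 = 7961 d
  layer 3 (clean gravel): t_3 = 13.5 × 0.26 / 2.103e-05 = 1.669e+05 d
Total t = Σ t_i = 3.128e+05 days = 856.4 years.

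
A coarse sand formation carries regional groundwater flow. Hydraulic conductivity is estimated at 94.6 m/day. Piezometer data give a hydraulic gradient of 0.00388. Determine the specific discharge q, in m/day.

Hydraulic gradient i = 0.00388.
Specific discharge q = K · i = 94.60 × 0.003880 = 0.3670 m/day.

0.367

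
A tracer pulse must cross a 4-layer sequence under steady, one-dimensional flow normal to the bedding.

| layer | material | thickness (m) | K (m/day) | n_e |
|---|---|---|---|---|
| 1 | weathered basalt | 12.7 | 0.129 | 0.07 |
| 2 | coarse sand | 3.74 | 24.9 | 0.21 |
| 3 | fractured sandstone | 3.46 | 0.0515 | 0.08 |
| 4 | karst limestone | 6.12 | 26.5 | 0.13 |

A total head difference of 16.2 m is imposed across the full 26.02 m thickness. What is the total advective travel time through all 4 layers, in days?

With flow normal to the layers, continuity requires the same specific discharge q through every layer.
Σ(b_i/K_i) = 12.7/0.129 + 3.74/24.9 + 3.46/0.0515 + 6.12/26.5 = 166.0 d.
q = Δh / Σ(b_i/K_i) = 16.2 / 166.0 = 0.09758 m/day.
In each layer the seepage velocity is v_i = q/n_i, so the layer transit time is t_i = b_i·n_i / q:
  layer 1 (weathered basalt): t_1 = 12.7 × 0.07 / 0.09758 = 9.110 d
  layer 2 (coarse sand): t_2 = 3.74 × 0.21 / 0.09758 = 8.049 d
  layer 3 (fractured sandstone): t_3 = 3.46 × 0.08 / 0.09758 = 2.837 d
  layer 4 (karst limestone): t_4 = 6.12 × 0.13 / 0.09758 = 8.153 d
Total t = Σ t_i = 28.15 days.

28.1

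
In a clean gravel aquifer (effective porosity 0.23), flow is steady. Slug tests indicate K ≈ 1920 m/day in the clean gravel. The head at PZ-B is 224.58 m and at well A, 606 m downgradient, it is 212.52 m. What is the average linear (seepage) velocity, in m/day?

166

Hydraulic gradient i = (224.58 − 212.52) / 606 = 12.06 / 606 = 0.01990.
Darcy flux q = K · i = 1920 × 0.01990 = 38.21 m/day.
Seepage velocity v = q / n_e = 38.21 / 0.23 = 166.1 m/day.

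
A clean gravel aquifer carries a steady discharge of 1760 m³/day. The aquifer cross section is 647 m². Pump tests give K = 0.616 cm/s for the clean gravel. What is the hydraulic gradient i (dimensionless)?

0.00511

Convert K: 0.616 cm/s × 864 = 532.2 m/day.
From Q = K·A·i, i = Q / (K·A) = 1760 / (532.2 × 647.0) = 0.005111.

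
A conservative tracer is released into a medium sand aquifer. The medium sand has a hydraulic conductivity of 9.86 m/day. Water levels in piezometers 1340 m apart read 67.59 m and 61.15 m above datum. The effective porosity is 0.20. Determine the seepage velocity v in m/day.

Hydraulic gradient i = (67.59 − 61.15) / 1340 = 6.44 / 1340 = 0.004806.
Darcy flux q = K · i = 9.860 × 0.004806 = 0.04739 m/day.
Seepage velocity v = q / n_e = 0.04739 / 0.20 = 0.2369 m/day.

0.237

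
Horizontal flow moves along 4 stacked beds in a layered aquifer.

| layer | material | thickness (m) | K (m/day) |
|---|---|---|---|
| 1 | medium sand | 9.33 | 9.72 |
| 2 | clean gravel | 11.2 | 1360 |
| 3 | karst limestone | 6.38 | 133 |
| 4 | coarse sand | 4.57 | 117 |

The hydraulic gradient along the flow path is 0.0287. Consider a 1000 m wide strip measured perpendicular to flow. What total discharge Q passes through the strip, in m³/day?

Flow is parallel to layering, so each bed carries its own Darcy discharge and the transmissivities add.
Σ(K_i·b_i) = 9.72×9.33 + 1360×11.2 + 133×6.38 + 117×4.57 = 16706 m²/day.
Hydraulic gradient i = 0.0287.
Q = Σ(K_i·b_i) · W · i = 16706 × 1000 × 0.02870 = 4.795e+05 m³/day.

479000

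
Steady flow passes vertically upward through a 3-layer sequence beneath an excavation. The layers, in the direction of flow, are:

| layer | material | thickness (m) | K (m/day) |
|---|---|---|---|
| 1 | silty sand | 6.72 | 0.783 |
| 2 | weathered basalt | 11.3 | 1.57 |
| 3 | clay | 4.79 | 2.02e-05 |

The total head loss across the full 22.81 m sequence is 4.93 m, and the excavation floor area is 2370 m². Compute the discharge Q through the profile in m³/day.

0.0493

Flow is perpendicular to layering, so the layers act in series and the equivalent K is the thickness-weighted harmonic mean.
Total thickness L = 6.72 + 11.3 + 4.79 = 22.81 m.
Σ(b_i/K_i) = 6.72/0.783 + 11.3/1.57 + 4.79/2.02e-05 = 2.371e+05 d.
K_eq = L / Σ(b_i/K_i) = 22.81 / 2.371e+05 = 9.619e-05 m/day.
Q = K_eq · A · (Δh/L) = 9.619e-05 × 2370 × (4.93/22.81) = 0.04927 m³/day.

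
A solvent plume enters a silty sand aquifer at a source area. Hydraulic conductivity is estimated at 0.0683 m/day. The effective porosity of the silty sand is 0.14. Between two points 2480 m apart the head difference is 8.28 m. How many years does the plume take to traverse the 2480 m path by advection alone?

Hydraulic gradient i = Δh / L = 8.28 / 2480 = 0.003339.
Darcy flux q = K · i = 0.06830 × 0.003339 = 0.0002280 m/day.
Seepage velocity v = q / n_e = 0.0002280 / 0.14 = 0.001629 m/day.
Travel time t = L / v = 2480 / 0.001629 = 1.523e+06 days = 4169 years.

4170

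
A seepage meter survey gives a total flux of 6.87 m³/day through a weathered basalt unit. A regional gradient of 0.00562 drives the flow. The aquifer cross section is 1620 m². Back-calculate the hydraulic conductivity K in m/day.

0.755

Hydraulic gradient i = 0.00562.
From Q = K·A·i, K = Q / (A·i) = 6.87 / (1620 × 0.005620) = 0.7546 m/day.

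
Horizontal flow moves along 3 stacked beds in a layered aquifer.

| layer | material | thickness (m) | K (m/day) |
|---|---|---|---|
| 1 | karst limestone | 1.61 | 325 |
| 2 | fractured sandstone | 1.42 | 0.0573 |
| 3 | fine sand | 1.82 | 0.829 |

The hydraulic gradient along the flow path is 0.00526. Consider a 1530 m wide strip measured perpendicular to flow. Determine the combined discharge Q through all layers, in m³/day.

Flow is parallel to layering, so each bed carries its own Darcy discharge and the transmissivities add.
Σ(K_i·b_i) = 325×1.61 + 0.0573×1.42 + 0.829×1.82 = 524.8 m²/day.
Hydraulic gradient i = 0.00526.
Q = Σ(K_i·b_i) · W · i = 524.8 × 1530 × 0.005260 = 4224 m³/day.

4220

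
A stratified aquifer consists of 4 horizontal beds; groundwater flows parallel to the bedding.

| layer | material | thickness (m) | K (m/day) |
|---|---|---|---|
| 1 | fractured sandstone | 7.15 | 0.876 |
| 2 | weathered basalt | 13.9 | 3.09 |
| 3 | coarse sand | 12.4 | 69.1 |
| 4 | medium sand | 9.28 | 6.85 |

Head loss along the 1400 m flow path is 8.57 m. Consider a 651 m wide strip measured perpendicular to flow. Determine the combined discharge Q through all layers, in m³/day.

Flow is parallel to layering, so each bed carries its own Darcy discharge and the transmissivities add.
Σ(K_i·b_i) = 0.876×7.15 + 3.09×13.9 + 69.1×12.4 + 6.85×9.28 = 969.6 m²/day.
Hydraulic gradient i = Δh / L = 8.57 / 1400 = 0.006121.
Q = Σ(K_i·b_i) · W · i = 969.6 × 651 × 0.006121 = 3864 m³/day.

3860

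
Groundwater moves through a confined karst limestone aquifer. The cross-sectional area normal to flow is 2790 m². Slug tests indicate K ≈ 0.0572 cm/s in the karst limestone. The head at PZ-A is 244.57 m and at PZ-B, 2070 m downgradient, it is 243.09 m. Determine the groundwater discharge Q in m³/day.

98.6

Convert K: 0.0572 cm/s × 864 = 49.42 m/day.
Hydraulic gradient i = (244.57 − 243.09) / 2070 = 1.48 / 2070 = 0.0007150.
Darcy's law: Q = K · A · i = 49.42 × 2790 × 0.0007150 = 98.58 m³/day.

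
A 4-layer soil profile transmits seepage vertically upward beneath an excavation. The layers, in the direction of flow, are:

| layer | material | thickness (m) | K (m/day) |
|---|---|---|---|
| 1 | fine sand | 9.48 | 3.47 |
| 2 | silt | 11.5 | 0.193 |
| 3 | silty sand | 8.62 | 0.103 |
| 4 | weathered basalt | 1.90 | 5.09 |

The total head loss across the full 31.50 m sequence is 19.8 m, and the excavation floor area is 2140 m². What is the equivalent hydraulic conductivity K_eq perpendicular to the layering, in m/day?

Flow is perpendicular to layering, so the layers act in series and the equivalent K is the thickness-weighted harmonic mean.
Total thickness L = 9.48 + 11.5 + 8.62 + 1.90 = 31.50 m.
Σ(b_i/K_i) = 9.48/3.47 + 11.5/0.193 + 8.62/0.103 + 1.90/5.09 = 146.4 d.
K_eq = L / Σ(b_i/K_i) = 31.50 / 146.4 = 0.2152 m/day.

0.215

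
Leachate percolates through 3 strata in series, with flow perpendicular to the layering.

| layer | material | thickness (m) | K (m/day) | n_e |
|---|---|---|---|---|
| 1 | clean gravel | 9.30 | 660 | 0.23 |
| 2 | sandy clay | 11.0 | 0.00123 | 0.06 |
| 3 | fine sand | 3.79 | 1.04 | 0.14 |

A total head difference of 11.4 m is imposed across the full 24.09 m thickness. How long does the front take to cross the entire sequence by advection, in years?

7.15

With flow normal to the layers, continuity requires the same specific discharge q through every layer.
Σ(b_i/K_i) = 9.30/660 + 11.0/0.00123 + 3.79/1.04 = 8947 d.
q = Δh / Σ(b_i/K_i) = 11.4 / 8947 = 0.001274 m/day.
In each layer the seepage velocity is v_i = q/n_i, so the layer transit time is t_i = b_i·n_i / q:
  layer 1 (clean gravel): t_1 = 9.30 × 0.23 / 0.001274 = 1679 d
  layer 2 (sandy clay): t_2 = 11.0 × 0.06 / 0.001274 = 518.0 d
  layer 3 (fine sand): t_3 = 3.79 × 0.14 / 0.001274 = 416.4 d
Total t = Σ t_i = 2613 days = 7.154 years.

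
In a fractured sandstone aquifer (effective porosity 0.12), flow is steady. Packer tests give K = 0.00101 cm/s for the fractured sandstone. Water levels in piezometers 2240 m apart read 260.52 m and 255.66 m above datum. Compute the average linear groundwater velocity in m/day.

Convert K: 0.00101 cm/s × 864 = 0.8726 m/day.
Hydraulic gradient i = (260.52 − 255.66) / 2240 = 4.86 / 2240 = 0.002170.
Darcy flux q = K · i = 0.8726 × 0.002170 = 0.001893 m/day.
Seepage velocity v = q / n_e = 0.001893 / 0.12 = 0.01578 m/day.

0.0158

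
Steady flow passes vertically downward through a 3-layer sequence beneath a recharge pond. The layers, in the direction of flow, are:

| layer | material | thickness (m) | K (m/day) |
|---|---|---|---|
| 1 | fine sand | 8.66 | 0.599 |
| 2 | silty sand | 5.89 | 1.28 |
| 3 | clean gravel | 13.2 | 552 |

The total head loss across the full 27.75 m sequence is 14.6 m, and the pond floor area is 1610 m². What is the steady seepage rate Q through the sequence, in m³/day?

1230

Flow is perpendicular to layering, so the layers act in series and the equivalent K is the thickness-weighted harmonic mean.
Total thickness L = 8.66 + 5.89 + 13.2 = 27.75 m.
Σ(b_i/K_i) = 8.66/0.599 + 5.89/1.28 + 13.2/552 = 19.08 d.
K_eq = L / Σ(b_i/K_i) = 27.75 / 19.08 = 1.454 m/day.
Q = K_eq · A · (Δh/L) = 1.454 × 1610 × (14.6/27.75) = 1232 m³/day.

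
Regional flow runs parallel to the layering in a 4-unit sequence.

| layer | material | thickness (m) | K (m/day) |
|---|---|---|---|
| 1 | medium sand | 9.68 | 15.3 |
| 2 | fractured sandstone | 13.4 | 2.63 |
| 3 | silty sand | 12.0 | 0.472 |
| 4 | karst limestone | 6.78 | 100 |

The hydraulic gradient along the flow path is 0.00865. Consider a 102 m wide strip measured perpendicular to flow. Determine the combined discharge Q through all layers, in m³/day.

765

Flow is parallel to layering, so each bed carries its own Darcy discharge and the transmissivities add.
Σ(K_i·b_i) = 15.3×9.68 + 2.63×13.4 + 0.472×12.0 + 100×6.78 = 867.0 m²/day.
Hydraulic gradient i = 0.00865.
Q = Σ(K_i·b_i) · W · i = 867.0 × 102 × 0.008650 = 765.0 m³/day.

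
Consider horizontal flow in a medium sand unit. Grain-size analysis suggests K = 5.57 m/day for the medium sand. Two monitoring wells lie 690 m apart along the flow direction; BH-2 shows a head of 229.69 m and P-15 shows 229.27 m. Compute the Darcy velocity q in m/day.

0.00339

Hydraulic gradient i = (229.69 − 229.27) / 690 = 0.42 / 690 = 0.0006087.
Specific discharge q = K · i = 5.570 × 0.0006087 = 0.003390 m/day.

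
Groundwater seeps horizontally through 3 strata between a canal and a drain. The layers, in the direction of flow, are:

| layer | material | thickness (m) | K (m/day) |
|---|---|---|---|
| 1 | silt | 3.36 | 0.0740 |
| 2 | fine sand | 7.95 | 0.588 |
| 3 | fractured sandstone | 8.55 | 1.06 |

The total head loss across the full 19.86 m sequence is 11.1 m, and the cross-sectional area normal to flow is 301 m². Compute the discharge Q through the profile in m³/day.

Flow is perpendicular to layering, so the layers act in series and the equivalent K is the thickness-weighted harmonic mean.
Total thickness L = 3.36 + 7.95 + 8.55 = 19.86 m.
Σ(b_i/K_i) = 3.36/0.0740 + 7.95/0.588 + 8.55/1.06 = 66.99 d.
K_eq = L / Σ(b_i/K_i) = 19.86 / 66.99 = 0.2965 m/day.
Q = K_eq · A · (Δh/L) = 0.2965 × 301 × (11.1/19.86) = 49.87 m³/day.

49.9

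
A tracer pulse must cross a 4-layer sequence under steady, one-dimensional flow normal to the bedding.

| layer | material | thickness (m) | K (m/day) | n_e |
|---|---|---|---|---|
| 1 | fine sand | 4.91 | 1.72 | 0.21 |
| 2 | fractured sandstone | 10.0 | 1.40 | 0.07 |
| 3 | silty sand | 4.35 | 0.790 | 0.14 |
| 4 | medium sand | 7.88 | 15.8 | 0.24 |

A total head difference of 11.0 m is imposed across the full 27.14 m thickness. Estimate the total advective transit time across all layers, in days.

6.16

With flow normal to the layers, continuity requires the same specific discharge q through every layer.
Σ(b_i/K_i) = 4.91/1.72 + 10.0/1.40 + 4.35/0.790 + 7.88/15.8 = 16.00 d.
q = Δh / Σ(b_i/K_i) = 11.0 / 16.00 = 0.6874 m/day.
In each layer the seepage velocity is v_i = q/n_i, so the layer transit time is t_i = b_i·n_i / q:
  layer 1 (fine sand): t_1 = 4.91 × 0.21 / 0.6874 = 1.500 d
  layer 2 (fractured sandstone): t_2 = 10.0 × 0.07 / 0.6874 = 1.018 d
  layer 3 (silty sand): t_3 = 4.35 × 0.14 / 0.6874 = 0.8860 d
  layer 4 (medium sand): t_4 = 7.88 × 0.24 / 0.6874 = 2.751 d
Total t = Σ t_i = 6.156 days.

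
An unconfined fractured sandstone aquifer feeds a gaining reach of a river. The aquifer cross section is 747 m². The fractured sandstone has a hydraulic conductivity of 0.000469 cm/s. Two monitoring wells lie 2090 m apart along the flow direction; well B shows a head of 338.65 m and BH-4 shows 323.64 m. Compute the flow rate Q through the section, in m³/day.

2.17

Convert K: 0.000469 cm/s × 864 = 0.4052 m/day.
Hydraulic gradient i = (338.65 − 323.64) / 2090 = 15.01 / 2090 = 0.007182.
Darcy's law: Q = K · A · i = 0.4052 × 747.0 × 0.007182 = 2.174 m³/day.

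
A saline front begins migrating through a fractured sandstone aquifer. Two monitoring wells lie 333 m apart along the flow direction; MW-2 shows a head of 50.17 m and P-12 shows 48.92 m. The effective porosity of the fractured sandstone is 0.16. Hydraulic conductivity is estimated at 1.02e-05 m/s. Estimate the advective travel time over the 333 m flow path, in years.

44.1

Convert K: 1.02e-05 m/s × 86400 = 0.8813 m/day.
Hydraulic gradient i = (50.17 − 48.92) / 333 = 1.25 / 333 = 0.003754.
Darcy flux q = K · i = 0.8813 × 0.003754 = 0.003308 m/day.
Seepage velocity v = q / n_e = 0.003308 / 0.16 = 0.02068 m/day.
Travel time t = L / v = 333 / 0.02068 = 16106 days = 44.10 years.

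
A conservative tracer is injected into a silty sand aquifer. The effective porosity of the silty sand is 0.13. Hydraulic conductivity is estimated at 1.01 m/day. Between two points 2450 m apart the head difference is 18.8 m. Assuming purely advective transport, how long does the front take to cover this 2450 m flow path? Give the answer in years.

Hydraulic gradient i = Δh / L = 18.8 / 2450 = 0.007673.
Darcy flux q = K · i = 1.010 × 0.007673 = 0.007750 m/day.
Seepage velocity v = q / n_e = 0.007750 / 0.13 = 0.05962 m/day.
Travel time t = L / v = 2450 / 0.05962 = 41096 days = 112.5 years.

113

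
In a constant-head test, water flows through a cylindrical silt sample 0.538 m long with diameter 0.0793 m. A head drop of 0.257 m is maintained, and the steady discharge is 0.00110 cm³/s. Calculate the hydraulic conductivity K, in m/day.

0.0403

Cross-sectional area A = π·(d/2)² = π × (0.0793/2)² = 0.004939 m².
Convert discharge: 0.00110 cm³/s = 1.100e-09 m³/s.
Darcy's law rearranged: K = Q·L / (A·Δh) = 1.100e-09 × 0.538 / (0.004939 × 0.257) = 4.662e-07 m/s = 0.04028 m/day.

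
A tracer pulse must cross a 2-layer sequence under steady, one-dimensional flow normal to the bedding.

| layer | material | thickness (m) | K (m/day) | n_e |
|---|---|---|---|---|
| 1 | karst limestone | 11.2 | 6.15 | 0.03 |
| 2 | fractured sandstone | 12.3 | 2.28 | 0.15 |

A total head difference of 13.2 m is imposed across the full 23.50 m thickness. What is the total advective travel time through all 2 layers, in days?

1.19

With flow normal to the layers, continuity requires the same specific discharge q through every layer.
Σ(b_i/K_i) = 11.2/6.15 + 12.3/2.28 = 7.216 d.
q = Δh / Σ(b_i/K_i) = 13.2 / 7.216 = 1.829 m/day.
In each layer the seepage velocity is v_i = q/n_i, so the layer transit time is t_i = b_i·n_i / q:
  layer 1 (karst limestone): t_1 = 11.2 × 0.03 / 1.829 = 0.1837 d
  layer 2 (fractured sandstone): t_2 = 12.3 × 0.15 / 1.829 = 1.009 d
Total t = Σ t_i = 1.192 days.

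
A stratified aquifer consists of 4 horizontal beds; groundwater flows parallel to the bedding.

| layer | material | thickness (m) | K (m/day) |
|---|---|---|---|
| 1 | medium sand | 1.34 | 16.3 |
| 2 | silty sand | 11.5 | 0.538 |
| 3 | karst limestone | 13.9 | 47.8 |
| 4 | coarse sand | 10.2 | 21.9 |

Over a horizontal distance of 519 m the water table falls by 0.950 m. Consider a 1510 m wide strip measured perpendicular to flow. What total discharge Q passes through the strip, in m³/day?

2530

Flow is parallel to layering, so each bed carries its own Darcy discharge and the transmissivities add.
Σ(K_i·b_i) = 16.3×1.34 + 0.538×11.5 + 47.8×13.9 + 21.9×10.2 = 915.8 m²/day.
Hydraulic gradient i = Δh / L = 0.950 / 519 = 0.001830.
Q = Σ(K_i·b_i) · W · i = 915.8 × 1510 × 0.001830 = 2531 m³/day.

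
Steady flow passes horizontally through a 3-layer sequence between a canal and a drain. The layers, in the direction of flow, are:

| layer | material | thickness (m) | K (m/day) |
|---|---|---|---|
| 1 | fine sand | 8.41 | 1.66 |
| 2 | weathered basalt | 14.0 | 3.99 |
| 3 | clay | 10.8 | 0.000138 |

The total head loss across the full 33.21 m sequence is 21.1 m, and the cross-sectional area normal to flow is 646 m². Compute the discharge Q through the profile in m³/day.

0.174

Flow is perpendicular to layering, so the layers act in series and the equivalent K is the thickness-weighted harmonic mean.
Total thickness L = 8.41 + 14.0 + 10.8 = 33.21 m.
Σ(b_i/K_i) = 8.41/1.66 + 14.0/3.99 + 10.8/0.000138 = 78269 d.
K_eq = L / Σ(b_i/K_i) = 33.21 / 78269 = 0.0004243 m/day.
Q = K_eq · A · (Δh/L) = 0.0004243 × 646 × (21.1/33.21) = 0.1741 m³/day.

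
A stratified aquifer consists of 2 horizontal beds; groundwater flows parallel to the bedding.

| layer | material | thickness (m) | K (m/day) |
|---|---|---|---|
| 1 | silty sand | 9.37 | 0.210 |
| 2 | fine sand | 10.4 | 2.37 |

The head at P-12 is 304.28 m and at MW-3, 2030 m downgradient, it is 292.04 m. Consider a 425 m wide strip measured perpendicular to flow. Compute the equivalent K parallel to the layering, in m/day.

1.35

Flow is parallel to layering, so each bed carries its own Darcy discharge and the transmissivities add.
Σ(K_i·b_i) = 0.210×9.37 + 2.37×10.4 = 26.62 m²/day.
Total thickness b = 19.77 m, so K_eq = Σ(K_i·b_i)/b = 1.346 m/day.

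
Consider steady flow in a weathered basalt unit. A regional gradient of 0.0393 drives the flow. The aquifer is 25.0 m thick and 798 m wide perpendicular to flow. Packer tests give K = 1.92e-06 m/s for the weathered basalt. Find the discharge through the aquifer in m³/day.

130

Convert K: 1.92e-06 m/s × 86400 = 0.1659 m/day.
Cross-sectional area A = 798 × 25.0 = 19950 m².
Hydraulic gradient i = 0.0393.
Darcy's law: Q = K · A · i = 0.1659 × 19950 × 0.03930 = 130.1 m³/day.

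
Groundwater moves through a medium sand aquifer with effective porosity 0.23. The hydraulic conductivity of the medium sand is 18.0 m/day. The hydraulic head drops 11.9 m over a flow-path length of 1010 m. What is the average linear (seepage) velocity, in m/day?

0.922

Hydraulic gradient i = Δh / L = 11.9 / 1010 = 0.01178.
Darcy flux q = K · i = 18.00 × 0.01178 = 0.2121 m/day.
Seepage velocity v = q / n_e = 0.2121 / 0.23 = 0.9221 m/day.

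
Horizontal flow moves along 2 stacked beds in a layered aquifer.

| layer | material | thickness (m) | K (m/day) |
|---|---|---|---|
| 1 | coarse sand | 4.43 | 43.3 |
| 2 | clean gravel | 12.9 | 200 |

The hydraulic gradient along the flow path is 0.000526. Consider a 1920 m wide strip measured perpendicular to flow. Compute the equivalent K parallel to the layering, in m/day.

160

Flow is parallel to layering, so each bed carries its own Darcy discharge and the transmissivities add.
Σ(K_i·b_i) = 43.3×4.43 + 200×12.9 = 2772 m²/day.
Total thickness b = 17.33 m, so K_eq = Σ(K_i·b_i)/b = 159.9 m/day.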